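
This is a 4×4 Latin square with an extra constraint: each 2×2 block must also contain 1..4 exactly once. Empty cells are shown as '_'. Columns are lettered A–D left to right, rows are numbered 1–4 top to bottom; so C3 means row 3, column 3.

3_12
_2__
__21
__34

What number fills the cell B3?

B1 = 4: row 1 has {1,2,3}; col 2 has {2}; box has {2,3} → only 4 remains.
A2 = 1: row 2 has {2}; col 1 has {3}; box has {2,3,4} → only 1 remains.
C2 = 4: row 2 has {1,2}; col 3 has {1,2,3}; box has {1,2} → only 4 remains.
D2 = 3: row 2 has {1,2,4}; col 4 has {1,2,4}; box has {1,2,4} → only 3 remains.
A3 = 4: row 3 has {1,2}; col 1 has {1,3}; box has {} → only 4 remains.
B3 = 3: row 3 has {1,2,4}; col 2 has {2,4}; box has {4} → only 3 remains.

3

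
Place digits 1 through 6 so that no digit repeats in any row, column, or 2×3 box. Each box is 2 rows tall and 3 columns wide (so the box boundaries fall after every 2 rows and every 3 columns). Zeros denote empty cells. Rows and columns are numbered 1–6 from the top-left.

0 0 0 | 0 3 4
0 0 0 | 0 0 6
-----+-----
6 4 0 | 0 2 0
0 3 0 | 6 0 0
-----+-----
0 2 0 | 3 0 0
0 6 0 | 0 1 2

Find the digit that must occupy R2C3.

R2C5 = 5 (sole candidate).
R4C5 = 4 (sole candidate).
R5C5 = 6 (sole candidate).
R5C6 = 5 (sole candidate).
R6C4 = 4 (sole candidate).
R2C2 = 1 (sole candidate).
R2C4 = 2 (sole candidate).
R4C6 = 1 (sole candidate).
R1C2 = 5 (sole candidate).
R1C4 = 1 (sole candidate).
R3C4 = 5 (sole candidate).
R3C6 = 3 (sole candidate).
R1C1 = 2 (sole candidate).
R1C3 = 6 (sole candidate).
R3C3 = 1 (sole candidate).
R4C1 = 5 (sole candidate).
R4C3 = 2 (sole candidate).
R5C3 = 4 (sole candidate).
R6C1 = 3 (sole candidate).
R6C3 = 5 (sole candidate).
R2C1 = 4 (sole candidate).
R2C3 = 3: row 2 has {1,2,4,5,6}; col 3 has {1,2,4,5,6}; box has {1,2,4,5,6} → only 3 remains.

3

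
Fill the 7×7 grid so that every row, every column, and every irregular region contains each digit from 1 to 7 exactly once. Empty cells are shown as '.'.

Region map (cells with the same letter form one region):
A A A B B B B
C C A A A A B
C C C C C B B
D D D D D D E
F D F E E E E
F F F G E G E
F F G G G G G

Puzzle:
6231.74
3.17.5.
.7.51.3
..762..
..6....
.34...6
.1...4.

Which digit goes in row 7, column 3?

5

row 1, column 5 = 5: row 1 has {1,2,3,4,6,7}; col 5 has {1,2}; region has {1,3,4,7} → only 5 remains.
row 2, column 5 = 4: row 2 has {1,3,5,7}; col 5 has {1,2,5}; region has {1,2,3,5,6,7} → only 4 remains.
row 2, column 7 = 2: row 2 has {1,3,4,5,7}; col 7 has {3,4,6}; region has {1,3,4,5,7} → only 2 remains.
row 3, column 3 = 2: row 3 has {1,3,5,7}; col 3 has {1,3,4,6,7}; region has {1,3,5,7} → only 2 remains.
row 3, column 6 = 6: row 3 has {1,2,3,5,7}; col 6 has {4,5,7}; region has {1,2,3,4,5,7} → only 6 remains.
row 6, column 4 = 2: row 6 has {3,4,6}; col 4 has {1,5,6,7}; region has {4} → only 2 remains.
row 6, column 5 = 7: row 6 has {2,3,4,6}; col 5 has {1,2,4,5}; region has {6} → only 7 remains.
row 6, column 6 = 1: row 6 has {2,3,4,6,7}; col 6 has {4,5,6,7}; region has {2,4} → only 1 remains.
row 7, column 3 = 5: row 7 has {1,4}; col 3 has {1,2,3,4,6,7}; region has {1,2,4} → only 5 remains.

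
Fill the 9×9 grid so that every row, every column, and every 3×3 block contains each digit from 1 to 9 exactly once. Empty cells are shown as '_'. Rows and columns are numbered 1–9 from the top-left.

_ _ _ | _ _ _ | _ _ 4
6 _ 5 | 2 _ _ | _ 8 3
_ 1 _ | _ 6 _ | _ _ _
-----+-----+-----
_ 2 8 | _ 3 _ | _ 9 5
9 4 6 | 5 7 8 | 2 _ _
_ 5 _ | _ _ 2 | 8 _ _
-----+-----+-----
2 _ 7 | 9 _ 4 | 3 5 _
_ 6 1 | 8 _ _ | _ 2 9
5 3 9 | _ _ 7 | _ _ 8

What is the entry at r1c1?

3

r3c8 = 7 (sole candidate).
r3c9 = 2 (sole candidate).
r5c9 = 1 (sole candidate).
r6c3 = 3 (sole candidate).
r7c2 = 8 (sole candidate).
r7c5 = 1 (sole candidate).
r7c9 = 6 (sole candidate).
r8c1 = 4 (sole candidate).
r8c5 = 5 (sole candidate).
r8c6 = 3 (sole candidate).
r8c7 = 7 (sole candidate).
r9c4 = 6 (sole candidate).
r9c5 = 2 (sole candidate).
r1c3 = 2 (sole candidate).
r3c3 = 4 (sole candidate).
r3c4 = 3 (sole candidate).
r5c8 = 3 (sole candidate).
r6c9 = 7 (sole candidate).
r3c1 = 8 (sole candidate).
r6c1 = 1 (sole candidate).
r6c4 = 4 (sole candidate).
r6c5 = 9 (sole candidate).
r6c8 = 6 (sole candidate).
r1c5 = 8 (sole candidate).
r1c8 = 1 (sole candidate).
r2c5 = 4 (sole candidate).
r2c7 = 9 (sole candidate).
r3c7 = 5 (sole candidate).
r4c1 = 7 (sole candidate).
r4c4 = 1 (sole candidate).
r4c6 = 6 (sole candidate).
r4c7 = 4 (sole candidate).
r9c7 = 1 (sole candidate).
r9c8 = 4 (sole candidate).
r1c1 = 3: row 1 has {1,2,4,8}; col 1 has {1,2,4,5,6,7,8,9}; box has {1,2,4,5,6,8} → only 3 remains.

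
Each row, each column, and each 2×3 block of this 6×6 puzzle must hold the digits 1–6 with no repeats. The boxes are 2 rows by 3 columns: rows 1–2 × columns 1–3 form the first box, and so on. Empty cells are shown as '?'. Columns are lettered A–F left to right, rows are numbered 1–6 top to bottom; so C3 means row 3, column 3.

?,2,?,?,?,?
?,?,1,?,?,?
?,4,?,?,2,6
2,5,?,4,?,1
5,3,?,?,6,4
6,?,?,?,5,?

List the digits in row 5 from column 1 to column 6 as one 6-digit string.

532164

B2 = 6: row 2 has {1}; col 2 has {2,3,4,5}; box has {1,2} → only 6 remains.
C3 = 3: row 3 has {2,4,6}; col 3 has {1}; box has {2,4,5} → only 3 remains.
D3 = 5: row 3 has {2,3,4,6}; col 4 has {4}; box has {1,2,4,6} → only 5 remains.
C4 = 6: row 4 has {1,2,4,5}; col 3 has {1,3}; box has {2,3,4,5} → only 6 remains.
E4 = 3: row 4 has {1,2,4,5,6}; col 5 has {2,5,6}; box has {1,2,4,5,6} → only 3 remains.
C5 = 2: row 5 has {3,4,5,6}; col 3 has {1,3,6}; box has {3,5,6} → only 2 remains.
D5 = 1: row 5 has {2,3,4,5,6}; col 4 has {4,5}; box has {4,5,6} → only 1 remains.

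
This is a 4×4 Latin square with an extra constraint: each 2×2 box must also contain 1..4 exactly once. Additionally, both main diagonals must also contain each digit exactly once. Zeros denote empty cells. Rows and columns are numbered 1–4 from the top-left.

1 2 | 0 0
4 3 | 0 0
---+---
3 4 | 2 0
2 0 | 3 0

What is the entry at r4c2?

r1c3 = 4: row 1 has {1,2}; col 3 has {2,3}; box has {} → only 4 remains.
r1c4 = 3: row 1 has {1,2,4}; col 4 has {}; box has {4}; anti-diagonal has {2,4} → only 3 remains.
r2c3 = 1: row 2 has {3,4}; col 3 has {2,3,4}; box has {3,4}; anti-diagonal has {2,3,4} → only 1 remains.
r2c4 = 2: row 2 has {1,3,4}; col 4 has {3}; box has {1,3,4} → only 2 remains.
r3c4 = 1: row 3 has {2,3,4}; col 4 has {2,3}; box has {2,3} → only 1 remains.
r4c2 = 1: row 4 has {2,3}; col 2 has {2,3,4}; box has {2,3,4} → only 1 remains.

1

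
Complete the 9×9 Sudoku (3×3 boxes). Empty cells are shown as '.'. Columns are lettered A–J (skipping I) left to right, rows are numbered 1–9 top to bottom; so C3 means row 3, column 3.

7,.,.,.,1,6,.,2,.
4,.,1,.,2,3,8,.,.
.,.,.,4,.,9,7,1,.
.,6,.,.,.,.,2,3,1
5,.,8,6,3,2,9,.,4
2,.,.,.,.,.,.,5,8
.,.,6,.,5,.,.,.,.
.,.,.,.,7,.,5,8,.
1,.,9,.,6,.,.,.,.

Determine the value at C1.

E3 = 8: row 3 has {1,4,7,9}; col 5 has {1,2,3,5,6,7}; box has {1,2,3,4,6,9} → only 8 remains.
A4 = 9: row 4 has {1,2,3,6}; col 1 has {1,2,4,5,7}; box has {2,5,6,8} → only 9 remains.
E4 = 4: row 4 has {1,2,3,6,9}; col 5 has {1,2,3,5,6,7,8}; box has {2,3,6} → only 4 remains.
H5 = 7: row 5 has {2,3,4,5,6,8,9}; col 8 has {1,2,3,5,8}; box has {1,2,3,4,5,8,9} → only 7 remains.
E6 = 9: row 6 has {2,5,8}; col 5 has {1,2,3,4,5,6,7,8}; box has {2,3,4,6} → only 9 remains.
G6 = 6: row 6 has {2,5,8,9}; col 7 has {2,5,7,8,9}; box has {1,2,3,4,5,7,8,9} → only 6 remains.
A8 = 3: row 8 has {5,7,8}; col 1 has {1,2,4,5,7,9}; box has {1,6,9} → only 3 remains.
H9 = 4: row 9 has {1,6,9}; col 8 has {1,2,3,5,7,8}; box has {5,8} → only 4 remains.
D1 = 5: row 1 has {1,2,6,7}; col 4 has {4,6}; box has {1,2,3,4,6,8,9} → only 5 remains.
D2 = 7: row 2 has {1,2,3,4,8}; col 4 has {4,5,6}; box has {1,2,3,4,5,6,8,9} → only 7 remains.
A3 = 6: row 3 has {1,4,7,8,9}; col 1 has {1,2,3,4,5,7,9}; box has {1,4,7} → only 6 remains.
C4 = 7: row 4 has {1,2,3,4,6,9}; col 3 has {1,6,8,9}; box has {2,5,6,8,9} → only 7 remains.
D4 = 8: row 4 has {1,2,3,4,6,7,9}; col 4 has {4,5,6,7}; box has {2,3,4,6,9} → only 8 remains.
F4 = 5: row 4 has {1,2,3,4,6,7,8,9}; col 6 has {2,3,6,9}; box has {2,3,4,6,8,9} → only 5 remains.
B5 = 1: row 5 has {2,3,4,5,6,7,8,9}; col 2 has {6}; box has {2,5,6,7,8,9} → only 1 remains.
D6 = 1: row 6 has {2,5,6,8,9}; col 4 has {4,5,6,7,8}; box has {2,3,4,5,6,8,9} → only 1 remains.
F6 = 7: row 6 has {1,2,5,6,8,9}; col 6 has {2,3,5,6,9}; box has {1,2,3,4,5,6,8,9} → only 7 remains.
A7 = 8: row 7 has {5,6}; col 1 has {1,2,3,4,5,6,7,9}; box has {1,3,6,9} → only 8 remains.
H7 = 9: row 7 has {5,6,8}; col 8 has {1,2,3,4,5,7,8}; box has {4,5,8} → only 9 remains.
F9 = 8: row 9 has {1,4,6,9}; col 6 has {2,3,5,6,7,9}; box has {5,6,7} → only 8 remains.
G9 = 3: row 9 has {1,4,6,8,9}; col 7 has {2,5,6,7,8,9}; box has {4,5,8,9} → only 3 remains.
C1 = 3: row 1 has {1,2,5,6,7}; col 3 has {1,6,7,8,9}; box has {1,4,6,7} → only 3 remains.

3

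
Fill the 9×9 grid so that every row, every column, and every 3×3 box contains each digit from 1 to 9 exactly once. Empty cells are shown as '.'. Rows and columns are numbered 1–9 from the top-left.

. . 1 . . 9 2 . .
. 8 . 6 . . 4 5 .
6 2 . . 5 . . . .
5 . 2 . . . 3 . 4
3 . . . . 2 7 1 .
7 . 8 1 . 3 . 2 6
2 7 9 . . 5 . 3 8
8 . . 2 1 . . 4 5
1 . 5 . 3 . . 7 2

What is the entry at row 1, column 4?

8

row 1, column 1 = 4: row 1 has {1,2,9}; col 1 has {1,2,3,5,6,7,8}; box has {1,2,6,8} → only 4 remains.
row 2, column 1 = 9: row 2 has {4,5,6,8}; col 1 has {1,2,3,4,5,6,7,8}; box has {1,2,4,6,8} → only 9 remains.
row 5, column 9 = 9: row 5 has {1,2,3,7}; col 9 has {2,4,5,6,8}; box has {1,2,3,4,6,7} → only 9 remains.
row 6, column 7 = 5: row 6 has {1,2,3,6,7,8}; col 7 has {2,3,4,7}; box has {1,2,3,4,6,7,9} → only 5 remains.
row 7, column 4 = 4: row 7 has {2,3,5,7,8,9}; col 4 has {1,2,6}; box has {1,2,3,5} → only 4 remains.
row 7, column 5 = 6: row 7 has {2,3,4,5,7,8,9}; col 5 has {1,3,5}; box has {1,2,3,4,5} → only 6 remains.
row 7, column 7 = 1: row 7 has {2,3,4,5,6,7,8,9}; col 7 has {2,3,4,5,7}; box has {2,3,4,5,7,8} → only 1 remains.
row 8, column 6 = 7: row 8 has {1,2,4,5,8}; col 6 has {2,3,5,9}; box has {1,2,3,4,5,6} → only 7 remains.
row 9, column 6 = 8: row 9 has {1,2,3,5,7}; col 6 has {2,3,5,7,9}; box has {1,2,3,4,5,6,7} → only 8 remains.
row 2, column 6 = 1: row 2 has {4,5,6,8,9}; col 6 has {2,3,5,7,8,9}; box has {5,6,9} → only 1 remains.
row 3, column 6 = 4: row 3 has {2,5,6}; col 6 has {1,2,3,5,7,8,9}; box has {1,5,6,9} → only 4 remains.
row 4, column 6 = 6: row 4 has {2,3,4,5}; col 6 has {1,2,3,4,5,7,8,9}; box has {1,2,3} → only 6 remains.
row 4, column 8 = 8: row 4 has {2,3,4,5,6}; col 8 has {1,2,3,4,5,7}; box has {1,2,3,4,5,6,7,9} → only 8 remains.
row 9, column 4 = 9: row 9 has {1,2,3,5,7,8}; col 4 has {1,2,4,6}; box has {1,2,3,4,5,6,7,8} → only 9 remains.
row 9, column 7 = 6: row 9 has {1,2,3,5,7,8,9}; col 7 has {1,2,3,4,5,7}; box has {1,2,3,4,5,7,8} → only 6 remains.
row 1, column 8 = 6: row 1 has {1,2,4,9}; col 8 has {1,2,3,4,5,7,8}; box has {2,4,5} → only 6 remains.
row 3, column 8 = 9: row 3 has {2,4,5,6}; col 8 has {1,2,3,4,5,6,7,8}; box has {2,4,5,6} → only 9 remains.
row 4, column 4 = 7: row 4 has {2,3,4,5,6,8}; col 4 has {1,2,4,6,9}; box has {1,2,3,6} → only 7 remains.
row 4, column 5 = 9: row 4 has {2,3,4,5,6,7,8}; col 5 has {1,3,5,6}; box has {1,2,3,6,7} → only 9 remains.
row 6, column 5 = 4: row 6 has {1,2,3,5,6,7,8}; col 5 has {1,3,5,6,9}; box has {1,2,3,6,7,9} → only 4 remains.
row 8, column 7 = 9: row 8 has {1,2,4,5,7,8}; col 7 has {1,2,3,4,5,6,7}; box has {1,2,3,4,5,6,7,8} → only 9 remains.
row 9, column 2 = 4: row 9 has {1,2,3,5,6,7,8,9}; col 2 has {2,7,8}; box has {1,2,5,7,8,9} → only 4 remains.
row 3, column 7 = 8: row 3 has {2,4,5,6,9}; col 7 has {1,2,3,4,5,6,7,9}; box has {2,4,5,6,9} → only 8 remains.
row 4, column 2 = 1: row 4 has {2,3,4,5,6,7,8,9}; col 2 has {2,4,7,8}; box has {2,3,5,7,8} → only 1 remains.
row 5, column 2 = 6: row 5 has {1,2,3,7,9}; col 2 has {1,2,4,7,8}; box has {1,2,3,5,7,8} → only 6 remains.
row 5, column 3 = 4: row 5 has {1,2,3,6,7,9}; col 3 has {1,2,5,8,9}; box has {1,2,3,5,6,7,8} → only 4 remains.
row 5, column 5 = 8: row 5 has {1,2,3,4,6,7,9}; col 5 has {1,3,4,5,6,9}; box has {1,2,3,4,6,7,9} → only 8 remains.
row 6, column 2 = 9: row 6 has {1,2,3,4,5,6,7,8}; col 2 has {1,2,4,6,7,8}; box has {1,2,3,4,5,6,7,8} → only 9 remains.
row 8, column 2 = 3: row 8 has {1,2,4,5,7,8,9}; col 2 has {1,2,4,6,7,8,9}; box has {1,2,4,5,7,8,9} → only 3 remains.
row 8, column 3 = 6: row 8 has {1,2,3,4,5,7,8,9}; col 3 has {1,2,4,5,8,9}; box has {1,2,3,4,5,7,8,9} → only 6 remains.
row 1, column 2 = 5: row 1 has {1,2,4,6,9}; col 2 has {1,2,3,4,6,7,8,9}; box has {1,2,4,6,8,9} → only 5 remains.
row 1, column 5 = 7: row 1 has {1,2,4,5,6,9}; col 5 has {1,3,4,5,6,8,9}; box has {1,4,5,6,9} → only 7 remains.
row 1, column 9 = 3: row 1 has {1,2,4,5,6,7,9}; col 9 has {2,4,5,6,8,9}; box has {2,4,5,6,8,9} → only 3 remains.
row 2, column 5 = 2: row 2 has {1,4,5,6,8,9}; col 5 has {1,3,4,5,6,7,8,9}; box has {1,4,5,6,7,9} → only 2 remains.
row 2, column 9 = 7: row 2 has {1,2,4,5,6,8,9}; col 9 has {2,3,4,5,6,8,9}; box has {2,3,4,5,6,8,9} → only 7 remains.
row 3, column 4 = 3: row 3 has {2,4,5,6,8,9}; col 4 has {1,2,4,6,7,9}; box has {1,2,4,5,6,7,9} → only 3 remains.
row 3, column 9 = 1: row 3 has {2,3,4,5,6,8,9}; col 9 has {2,3,4,5,6,7,8,9}; box has {2,3,4,5,6,7,8,9} → only 1 remains.
row 5, column 4 = 5: row 5 has {1,2,3,4,6,7,8,9}; col 4 has {1,2,3,4,6,7,9}; box has {1,2,3,4,6,7,8,9} → only 5 remains.
row 1, column 4 = 8: row 1 has {1,2,3,4,5,6,7,9}; col 4 has {1,2,3,4,5,6,7,9}; box has {1,2,3,4,5,6,7,9} → only 8 remains.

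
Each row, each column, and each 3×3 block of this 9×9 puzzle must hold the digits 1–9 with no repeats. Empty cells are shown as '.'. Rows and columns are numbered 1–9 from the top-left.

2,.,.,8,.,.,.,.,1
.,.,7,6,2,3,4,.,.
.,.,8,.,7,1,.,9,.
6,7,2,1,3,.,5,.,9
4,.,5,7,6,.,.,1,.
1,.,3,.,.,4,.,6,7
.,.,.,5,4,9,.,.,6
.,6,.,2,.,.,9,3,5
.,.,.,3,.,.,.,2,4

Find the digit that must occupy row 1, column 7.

3

row 1, column 6 = 5 (sole candidate).
row 1, column 8 = 7 (sole candidate).
row 2, column 9 = 8 (sole candidate).
row 3, column 4 = 4 (sole candidate).
row 4, column 6 = 8 (sole candidate).
row 4, column 8 = 4 (sole candidate).
row 5, column 6 = 2 (sole candidate).
row 5, column 9 = 3 (sole candidate).
row 6, column 4 = 9 (sole candidate).
row 6, column 5 = 5 (sole candidate).
row 7, column 3 = 1 (sole candidate).
row 7, column 8 = 8 (sole candidate).
row 8, column 3 = 4 (sole candidate).
row 8, column 6 = 7 (sole candidate).
row 9, column 3 = 9 (sole candidate).
row 9, column 6 = 6 (sole candidate).
row 1, column 3 = 6 (sole candidate).
row 1, column 5 = 9 (sole candidate).
row 1, column 7 = 3: row 1 has {1,2,5,6,7,8,9}; col 7 has {4,5,9}; box has {1,4,7,8,9} → only 3 remains.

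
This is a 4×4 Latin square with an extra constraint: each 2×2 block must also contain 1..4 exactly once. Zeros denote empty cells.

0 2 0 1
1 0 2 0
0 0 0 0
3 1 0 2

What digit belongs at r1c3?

3

r1c1 = 4: row 1 has {1,2}; col 1 has {1,3}; box has {1,2} → only 4 remains.
r1c3 = 3: row 1 has {1,2,4}; col 3 has {2}; box has {1,2} → only 3 remains.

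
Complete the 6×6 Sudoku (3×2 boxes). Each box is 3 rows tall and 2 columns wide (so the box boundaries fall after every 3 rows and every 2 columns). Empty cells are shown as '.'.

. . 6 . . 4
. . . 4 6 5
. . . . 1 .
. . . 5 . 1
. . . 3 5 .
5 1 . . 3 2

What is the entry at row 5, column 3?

row 1, column 5 = 2: row 1 has {4,6}; col 5 has {1,3,5,6}; box has {1,4,5,6} → only 2 remains.
row 3, column 4 = 2: row 3 has {1}; col 4 has {3,4,5}; box has {4,6} → only 2 remains.
row 3, column 6 = 3: row 3 has {1,2}; col 6 has {1,2,4,5}; box has {1,2,4,5,6} → only 3 remains.
row 4, column 5 = 4: row 4 has {1,5}; col 5 has {1,2,3,5,6}; box has {1,2,3,5} → only 4 remains.
row 5, column 6 = 6: row 5 has {3,5}; col 6 has {1,2,3,4,5}; box has {1,2,3,4,5} → only 6 remains.
row 6, column 3 = 4: row 6 has {1,2,3,5}; col 3 has {6}; box has {3,5} → only 4 remains.
row 6, column 4 = 6: row 6 has {1,2,3,4,5}; col 4 has {2,3,4,5}; box has {3,4,5} → only 6 remains.
row 1, column 4 = 1: row 1 has {2,4,6}; col 4 has {2,3,4,5,6}; box has {2,4,6} → only 1 remains.
row 2, column 3 = 3: row 2 has {4,5,6}; col 3 has {4,6}; box has {1,2,4,6} → only 3 remains.
row 3, column 3 = 5: row 3 has {1,2,3}; col 3 has {3,4,6}; box has {1,2,3,4,6} → only 5 remains.
row 4, column 3 = 2: row 4 has {1,4,5}; col 3 has {3,4,5,6}; box has {3,4,5,6} → only 2 remains.
row 5, column 3 = 1: row 5 has {3,5,6}; col 3 has {2,3,4,5,6}; box has {2,3,4,5,6} → only 1 remains.

1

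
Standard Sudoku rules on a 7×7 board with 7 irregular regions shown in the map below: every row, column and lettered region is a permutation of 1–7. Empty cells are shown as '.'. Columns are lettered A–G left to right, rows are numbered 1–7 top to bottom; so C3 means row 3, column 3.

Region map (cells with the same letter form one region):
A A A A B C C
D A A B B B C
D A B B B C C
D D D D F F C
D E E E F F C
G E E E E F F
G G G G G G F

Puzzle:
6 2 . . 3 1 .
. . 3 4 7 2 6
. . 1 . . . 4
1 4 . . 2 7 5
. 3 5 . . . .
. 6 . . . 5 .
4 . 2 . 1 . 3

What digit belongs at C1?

G1 = 7: row 1 has {1,2,3,6}; col 7 has {3,4,5,6}; region has {1,4,5,6} → only 7 remains.
A2 = 5: row 2 has {2,3,4,6,7}; col 1 has {1,4,6}; region has {1,4} → only 5 remains.
B2 = 1: row 2 has {2,3,4,5,6,7}; col 2 has {2,3,4,6}; region has {2,3,6} → only 1 remains.
F3 = 3: row 3 has {1,4}; col 6 has {1,2,5,7}; region has {1,4,5,6,7} → only 3 remains.
C4 = 6: row 4 has {1,2,4,5,7}; col 3 has {1,2,3,5}; region has {1,4,5} → only 6 remains.
D4 = 3: row 4 has {1,2,4,5,6,7}; col 4 has {4}; region has {1,4,5,6} → only 3 remains.
G5 = 2: row 5 has {3,5}; col 7 has {3,4,5,6,7}; region has {1,3,4,5,6,7} → only 2 remains.
E6 = 4: row 6 has {5,6}; col 5 has {1,2,3,7}; region has {3,5,6} → only 4 remains.
G6 = 1: row 6 has {4,5,6}; col 7 has {2,3,4,5,6,7}; region has {2,3,5,7} → only 1 remains.
F7 = 6: row 7 has {1,2,3,4}; col 6 has {1,2,3,5,7}; region has {1,2,4} → only 6 remains.
C1 = 4: row 1 has {1,2,3,6,7}; col 3 has {1,2,3,5,6}; region has {1,2,3,6} → only 4 remains.

4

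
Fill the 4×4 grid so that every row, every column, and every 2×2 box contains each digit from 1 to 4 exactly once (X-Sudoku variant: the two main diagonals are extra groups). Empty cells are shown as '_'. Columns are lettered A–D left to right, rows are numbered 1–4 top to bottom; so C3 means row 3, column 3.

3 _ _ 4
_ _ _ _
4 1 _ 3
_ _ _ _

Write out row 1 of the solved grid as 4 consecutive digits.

3214

B1 = 2: row 1 has {3,4}; col 2 has {1}; box has {3} → only 2 remains.
C1 = 1: row 1 has {2,3,4}; col 3 has {}; box has {4} → only 1 remains.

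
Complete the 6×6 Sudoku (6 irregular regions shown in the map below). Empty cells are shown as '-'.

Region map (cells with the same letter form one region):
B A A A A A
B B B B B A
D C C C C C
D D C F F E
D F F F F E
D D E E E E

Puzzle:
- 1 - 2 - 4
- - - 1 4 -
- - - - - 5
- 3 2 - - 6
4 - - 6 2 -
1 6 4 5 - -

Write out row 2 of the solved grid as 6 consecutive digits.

R2C6 = 3: row 2 has {1,4}; col 6 has {4,5,6}; region has {1,2,4} → only 3 remains.
R3C1 = 2: row 3 has {5}; col 1 has {1,4}; region has {1,3,4,6} → only 2 remains.
R3C2 = 4: row 3 has {2,5}; col 2 has {1,3,6}; region has {2,5} → only 4 remains.
R3C4 = 3: row 3 has {2,4,5}; col 4 has {1,2,5,6}; region has {2,4,5} → only 3 remains.
R4C1 = 5: row 4 has {2,3,6}; col 1 has {1,2,4}; region has {1,2,3,4,6} → only 5 remains.
R4C4 = 4: row 4 has {2,3,5,6}; col 4 has {1,2,3,5,6}; region has {2,6} → only 4 remains.
R4C5 = 1: row 4 has {2,3,4,5,6}; col 5 has {2,4}; region has {2,4,6} → only 1 remains.
R5C2 = 5: row 5 has {2,4,6}; col 2 has {1,3,4,6}; region has {1,2,4,6} → only 5 remains.
R5C3 = 3: row 5 has {2,4,5,6}; col 3 has {2,4}; region has {1,2,4,5,6} → only 3 remains.
R5C6 = 1: row 5 has {2,3,4,5,6}; col 6 has {3,4,5,6}; region has {4,5,6} → only 1 remains.
R6C5 = 3: row 6 has {1,4,5,6}; col 5 has {1,2,4}; region has {1,4,5,6} → only 3 remains.
R6C6 = 2: row 6 has {1,3,4,5,6}; col 6 has {1,3,4,5,6}; region has {1,3,4,5,6} → only 2 remains.
R2C1 = 6: row 2 has {1,3,4}; col 1 has {1,2,4,5}; region has {1,4} → only 6 remains.
R2C2 = 2: row 2 has {1,3,4,6}; col 2 has {1,3,4,5,6}; region has {1,4,6} → only 2 remains.
R2C3 = 5: row 2 has {1,2,3,4,6}; col 3 has {2,3,4}; region has {1,2,4,6} → only 5 remains.

625143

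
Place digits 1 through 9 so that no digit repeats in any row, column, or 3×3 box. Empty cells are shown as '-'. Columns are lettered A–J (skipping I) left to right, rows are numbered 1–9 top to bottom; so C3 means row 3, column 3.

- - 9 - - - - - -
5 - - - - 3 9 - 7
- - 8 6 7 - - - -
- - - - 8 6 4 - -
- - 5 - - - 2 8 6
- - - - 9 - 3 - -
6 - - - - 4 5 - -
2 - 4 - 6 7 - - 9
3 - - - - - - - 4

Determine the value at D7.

9

G3 = 1: row 3 has {6,7,8}; col 7 has {2,3,4,5,9}; box has {7,9} → only 1 remains.
F5 = 1: row 5 has {2,5,6,8}; col 6 has {3,4,6,7}; box has {6,8,9} → only 1 remains.
G8 = 8: row 8 has {2,4,6,7,9}; col 7 has {1,2,3,4,5,9}; box has {4,5,9} → only 8 remains.
G1 = 6: row 1 has {9}; col 7 has {1,2,3,4,5,8,9}; box has {1,7,9} → only 6 remains.
A3 = 4: row 3 has {1,6,7,8}; col 1 has {2,3,5,6}; box has {5,8,9} → only 4 remains.
G9 = 7: row 9 has {3,4}; col 7 has {1,2,3,4,5,6,8,9}; box has {4,5,8,9} → only 7 remains.
C9 = 1: row 9 has {3,4,7}; col 3 has {4,5,8,9}; box has {2,3,4,6} → only 1 remains.
C7 = 7: row 7 has {4,5,6}; col 3 has {1,4,5,8,9}; box has {1,2,3,4,6} → only 7 remains.
B8 = 5: row 8 has {2,4,6,7,8,9}; col 2 has {}; box has {1,2,3,4,6,7} → only 5 remains.
D2 = 8: in row 2, 8 can only go here (every other open cell in that row sees an 8).
J1 = 8: in row 1, 8 can only go here (every other open cell in that row sees an 8).
F3 = 9: in row 3, 9 can only go here (every other open cell in that row sees a 9).
B7 = 8: in row 7, 8 can only go here (every other open cell in that row sees an 8).
B9 = 9: row 9 has {1,3,4,7}; col 2 has {5,8}; box has {1,2,3,4,5,6,7,8} → only 9 remains.
A5 = 9: in row 5, 9 can only go here (every other open cell in that row sees a 9).
H4 = 9: in row 4, 9 can only go here (every other open cell in that row sees a 9).
A6 = 8: in row 6, 8 can only go here (every other open cell in that row sees an 8).
D7 = 9: in row 7, 9 can only go here (every other open cell in that row sees a 9).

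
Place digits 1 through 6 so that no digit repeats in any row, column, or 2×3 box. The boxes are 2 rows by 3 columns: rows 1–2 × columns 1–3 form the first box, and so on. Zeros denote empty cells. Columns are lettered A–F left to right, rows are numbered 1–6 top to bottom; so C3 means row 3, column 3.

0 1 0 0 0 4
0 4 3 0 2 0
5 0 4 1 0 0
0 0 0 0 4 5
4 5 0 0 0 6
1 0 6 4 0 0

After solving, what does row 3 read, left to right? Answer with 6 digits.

524163

A2 = 6: row 2 has {2,3,4}; col 1 has {1,4,5}; box has {1,3,4} → only 6 remains.
D2 = 5: row 2 has {2,3,4,6}; col 4 has {1,4}; box has {2,4} → only 5 remains.
F2 = 1: row 2 has {2,3,4,5,6}; col 6 has {4,5,6}; box has {2,4,5} → only 1 remains.
C5 = 2: row 5 has {4,5,6}; col 3 has {3,4,6}; box has {1,4,5,6} → only 2 remains.
D5 = 3: row 5 has {2,4,5,6}; col 4 has {1,4,5}; box has {4,6} → only 3 remains.
E5 = 1: row 5 has {2,3,4,5,6}; col 5 has {2,4}; box has {3,4,6} → only 1 remains.
B6 = 3: row 6 has {1,4,6}; col 2 has {1,4,5}; box has {1,2,4,5,6} → only 3 remains.
E6 = 5: row 6 has {1,3,4,6}; col 5 has {1,2,4}; box has {1,3,4,6} → only 5 remains.
F6 = 2: row 6 has {1,3,4,5,6}; col 6 has {1,4,5,6}; box has {1,3,4,5,6} → only 2 remains.
A1 = 2: row 1 has {1,4}; col 1 has {1,4,5,6}; box has {1,3,4,6} → only 2 remains.
C1 = 5: row 1 has {1,2,4}; col 3 has {2,3,4,6}; box has {1,2,3,4,6} → only 5 remains.
D1 = 6: row 1 has {1,2,4,5}; col 4 has {1,3,4,5}; box has {1,2,4,5} → only 6 remains.
E1 = 3: row 1 has {1,2,4,5,6}; col 5 has {1,2,4,5}; box has {1,2,4,5,6} → only 3 remains.
E3 = 6: row 3 has {1,4,5}; col 5 has {1,2,3,4,5}; box has {1,4,5} → only 6 remains.
F3 = 3: row 3 has {1,4,5,6}; col 6 has {1,2,4,5,6}; box has {1,4,5,6} → only 3 remains.
A4 = 3: row 4 has {4,5}; col 1 has {1,2,4,5,6}; box has {4,5} → only 3 remains.
C4 = 1: row 4 has {3,4,5}; col 3 has {2,3,4,5,6}; box has {3,4,5} → only 1 remains.
D4 = 2: row 4 has {1,3,4,5}; col 4 has {1,3,4,5,6}; box has {1,3,4,5,6} → only 2 remains.
B3 = 2: row 3 has {1,3,4,5,6}; col 2 has {1,3,4,5}; box has {1,3,4,5} → only 2 remains.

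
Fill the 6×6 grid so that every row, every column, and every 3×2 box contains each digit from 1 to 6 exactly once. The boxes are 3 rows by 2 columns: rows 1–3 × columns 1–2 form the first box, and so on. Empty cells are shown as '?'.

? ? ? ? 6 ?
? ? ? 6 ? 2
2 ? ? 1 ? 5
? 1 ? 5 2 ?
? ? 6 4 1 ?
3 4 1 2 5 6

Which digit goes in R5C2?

R1C4 = 3: row 1 has {6}; col 4 has {1,2,4,5,6}; box has {1,6} → only 3 remains.
R3C3 = 4: row 3 has {1,2,5}; col 3 has {1,6}; box has {1,3,6} → only 4 remains.
R3C5 = 3: row 3 has {1,2,4,5}; col 5 has {1,2,5,6}; box has {2,5,6} → only 3 remains.
R4C1 = 6: row 4 has {1,2,5}; col 1 has {2,3}; box has {1,3,4} → only 6 remains.
R4C3 = 3: row 4 has {1,2,5,6}; col 3 has {1,4,6}; box has {1,2,4,5,6} → only 3 remains.
R4C6 = 4: row 4 has {1,2,3,5,6}; col 6 has {2,5,6}; box has {1,2,5,6} → only 4 remains.
R5C1 = 5: row 5 has {1,4,6}; col 1 has {2,3,6}; box has {1,3,4,6} → only 5 remains.
R5C2 = 2: row 5 has {1,4,5,6}; col 2 has {1,4}; box has {1,3,4,5,6} → only 2 remains.

2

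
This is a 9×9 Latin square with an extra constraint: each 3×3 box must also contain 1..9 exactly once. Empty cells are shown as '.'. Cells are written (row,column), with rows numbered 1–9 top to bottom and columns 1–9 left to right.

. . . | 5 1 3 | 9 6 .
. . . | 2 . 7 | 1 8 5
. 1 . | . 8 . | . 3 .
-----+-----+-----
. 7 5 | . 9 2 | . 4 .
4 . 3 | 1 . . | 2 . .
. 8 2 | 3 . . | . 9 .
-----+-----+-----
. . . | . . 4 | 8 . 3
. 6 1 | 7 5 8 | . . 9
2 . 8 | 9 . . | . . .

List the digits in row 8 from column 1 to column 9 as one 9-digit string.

(5,2) = 9: row 5 has {1,2,3,4}; col 2 has {1,6,7,8}; box has {2,3,4,5,7,8} → only 9 remains.
(7,2) = 5: row 7 has {3,4,8}; col 2 has {1,6,7,8,9}; box has {1,2,6,8} → only 5 remains.
(7,4) = 6: row 7 has {3,4,5,8}; col 4 has {1,2,3,5,7,9}; box has {4,5,7,8,9} → only 6 remains.
(7,5) = 2: row 7 has {3,4,5,6,8}; col 5 has {1,5,8,9}; box has {4,5,6,7,8,9} → only 2 remains.
(8,1) = 3: row 8 has {1,5,6,7,8,9}; col 1 has {2,4}; box has {1,2,5,6,8} → only 3 remains.
(8,7) = 4: row 8 has {1,3,5,6,7,8,9}; col 7 has {1,2,8,9}; box has {3,8,9} → only 4 remains.
(8,8) = 2: row 8 has {1,3,4,5,6,7,8,9}; col 8 has {3,4,6,8,9}; box has {3,4,8,9} → only 2 remains.

361758429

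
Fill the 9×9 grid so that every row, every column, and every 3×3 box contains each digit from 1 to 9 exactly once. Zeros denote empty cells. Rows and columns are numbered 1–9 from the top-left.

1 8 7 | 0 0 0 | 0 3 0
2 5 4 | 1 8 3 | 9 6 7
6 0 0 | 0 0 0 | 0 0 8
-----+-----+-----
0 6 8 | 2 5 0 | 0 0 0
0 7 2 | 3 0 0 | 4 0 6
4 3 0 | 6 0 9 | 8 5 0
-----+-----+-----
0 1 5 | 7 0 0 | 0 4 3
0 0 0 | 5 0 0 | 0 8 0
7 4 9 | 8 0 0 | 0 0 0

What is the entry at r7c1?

r3c2 = 9 (sole candidate).
r3c3 = 3 (sole candidate).
r3c4 = 4 (sole candidate).
r4c1 = 9 (sole candidate).
r4c9 = 1 (sole candidate).
r5c1 = 5 (sole candidate).
r5c5 = 1 (sole candidate).
r5c6 = 8 (sole candidate).
r5c8 = 9 (sole candidate).
r6c3 = 1 (sole candidate).
r6c5 = 7 (sole candidate).
r6c9 = 2 (sole candidate).
r7c1 = 8: row 7 has {1,3,4,5,7}; col 1 has {1,2,4,5,6,7,9}; box has {1,4,5,7,9} → only 8 remains.

8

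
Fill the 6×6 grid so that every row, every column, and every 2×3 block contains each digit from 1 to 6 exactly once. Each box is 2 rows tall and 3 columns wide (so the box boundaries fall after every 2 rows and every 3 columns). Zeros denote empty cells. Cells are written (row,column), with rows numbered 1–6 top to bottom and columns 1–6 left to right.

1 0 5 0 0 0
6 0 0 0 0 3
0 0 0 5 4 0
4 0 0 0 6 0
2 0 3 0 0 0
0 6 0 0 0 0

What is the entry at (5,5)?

1

(1,5) = 2: row 1 has {1,5}; col 5 has {4,6}; box has {3} → only 2 remains.
(3,1) = 3: row 3 has {4,5}; col 1 has {1,2,4,6}; box has {4} → only 3 remains.
(6,1) = 5: row 6 has {6}; col 1 has {1,2,3,4,6}; box has {2,3,6} → only 5 remains.
(1,2) = 3: in row 1, 3 can only go here (every other open cell in that row sees a 3).
(2,5) = 5: in row 2, 5 can only go here (every other open cell in that row sees a 5).
(5,5) = 1: row 5 has {2,3}; col 5 has {2,4,5,6}; box has {} → only 1 remains.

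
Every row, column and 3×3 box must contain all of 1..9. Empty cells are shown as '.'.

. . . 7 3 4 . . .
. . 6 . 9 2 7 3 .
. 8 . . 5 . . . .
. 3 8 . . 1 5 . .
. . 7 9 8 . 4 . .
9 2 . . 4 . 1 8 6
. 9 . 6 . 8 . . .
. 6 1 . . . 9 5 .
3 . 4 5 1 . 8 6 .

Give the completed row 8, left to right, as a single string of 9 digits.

r3c4 = 1: row 3 has {5,8}; col 4 has {5,6,7,9}; box has {2,3,4,5,7,9} → only 1 remains.
r3c6 = 6: row 3 has {1,5,8}; col 6 has {1,2,4,8}; box has {1,2,3,4,5,7,9} → only 6 remains.
r3c7 = 2: row 3 has {1,5,6,8}; col 7 has {1,4,5,7,8,9}; box has {3,7} → only 2 remains.
r4c4 = 2: row 4 has {1,3,5,8}; col 4 has {1,5,6,7,9}; box has {1,4,8,9} → only 2 remains.
r5c8 = 2: row 5 has {4,7,8,9}; col 8 has {3,5,6,8}; box has {1,4,5,6,8} → only 2 remains.
r5c9 = 3: row 5 has {2,4,7,8,9}; col 9 has {6}; box has {1,2,4,5,6,8} → only 3 remains.
r6c3 = 5: row 6 has {1,2,4,6,8,9}; col 3 has {1,4,6,7,8}; box has {2,3,7,8,9} → only 5 remains.
r6c4 = 3: row 6 has {1,2,4,5,6,8,9}; col 4 has {1,2,5,6,7,9}; box has {1,2,4,8,9} → only 3 remains.
r6c6 = 7: row 6 has {1,2,3,4,5,6,8,9}; col 6 has {1,2,4,6,8}; box has {1,2,3,4,8,9} → only 7 remains.
r7c3 = 2: row 7 has {6,8,9}; col 3 has {1,4,5,6,7,8}; box has {1,3,4,6,9} → only 2 remains.
r7c5 = 7: row 7 has {2,6,8,9}; col 5 has {1,3,4,5,8,9}; box has {1,5,6,8} → only 7 remains.
r7c7 = 3: row 7 has {2,6,7,8,9}; col 7 has {1,2,4,5,7,8,9}; box has {5,6,8,9} → only 3 remains.
r8c4 = 4: row 8 has {1,5,6,9}; col 4 has {1,2,3,5,6,7,9}; box has {1,5,6,7,8} → only 4 remains.
r8c5 = 2: row 8 has {1,4,5,6,9}; col 5 has {1,3,4,5,7,8,9}; box has {1,4,5,6,7,8} → only 2 remains.
r8c6 = 3: row 8 has {1,2,4,5,6,9}; col 6 has {1,2,4,6,7,8}; box has {1,2,4,5,6,7,8} → only 3 remains.
r8c9 = 7: row 8 has {1,2,3,4,5,6,9}; col 9 has {3,6}; box has {3,5,6,8,9} → only 7 remains.
r9c2 = 7: row 9 has {1,3,4,5,6,8}; col 2 has {2,3,6,8,9}; box has {1,2,3,4,6,9} → only 7 remains.
r9c6 = 9: row 9 has {1,3,4,5,6,7,8}; col 6 has {1,2,3,4,6,7,8}; box has {1,2,3,4,5,6,7,8} → only 9 remains.
r9c9 = 2: row 9 has {1,3,4,5,6,7,8,9}; col 9 has {3,6,7}; box has {3,5,6,7,8,9} → only 2 remains.
r1c3 = 9: row 1 has {3,4,7}; col 3 has {1,2,4,5,6,7,8}; box has {6,8} → only 9 remains.
r1c7 = 6: row 1 has {3,4,7,9}; col 7 has {1,2,3,4,5,7,8,9}; box has {2,3,7} → only 6 remains.
r1c8 = 1: row 1 has {3,4,6,7,9}; col 8 has {2,3,5,6,8}; box has {2,3,6,7} → only 1 remains.
r2c4 = 8: row 2 has {2,3,6,7,9}; col 4 has {1,2,3,4,5,6,7,9}; box has {1,2,3,4,5,6,7,9} → only 8 remains.
r3c3 = 3: row 3 has {1,2,5,6,8}; col 3 has {1,2,4,5,6,7,8,9}; box has {6,8,9} → only 3 remains.
r4c5 = 6: row 4 has {1,2,3,5,8}; col 5 has {1,2,3,4,5,7,8,9}; box has {1,2,3,4,7,8,9} → only 6 remains.
r4c9 = 9: row 4 has {1,2,3,5,6,8}; col 9 has {2,3,6,7}; box has {1,2,3,4,5,6,8} → only 9 remains.
r5c2 = 1: row 5 has {2,3,4,7,8,9}; col 2 has {2,3,6,7,8,9}; box has {2,3,5,7,8,9} → only 1 remains.
r5c6 = 5: row 5 has {1,2,3,4,7,8,9}; col 6 has {1,2,3,4,6,7,8,9}; box has {1,2,3,4,6,7,8,9} → only 5 remains.
r7c1 = 5: row 7 has {2,3,6,7,8,9}; col 1 has {3,9}; box has {1,2,3,4,6,7,9} → only 5 remains.
r7c8 = 4: row 7 has {2,3,5,6,7,8,9}; col 8 has {1,2,3,5,6,8}; box has {2,3,5,6,7,8,9} → only 4 remains.
r7c9 = 1: row 7 has {2,3,4,5,6,7,8,9}; col 9 has {2,3,6,7,9}; box has {2,3,4,5,6,7,8,9} → only 1 remains.
r8c1 = 8: row 8 has {1,2,3,4,5,6,7,9}; col 1 has {3,5,9}; box has {1,2,3,4,5,6,7,9} → only 8 remains.

861423957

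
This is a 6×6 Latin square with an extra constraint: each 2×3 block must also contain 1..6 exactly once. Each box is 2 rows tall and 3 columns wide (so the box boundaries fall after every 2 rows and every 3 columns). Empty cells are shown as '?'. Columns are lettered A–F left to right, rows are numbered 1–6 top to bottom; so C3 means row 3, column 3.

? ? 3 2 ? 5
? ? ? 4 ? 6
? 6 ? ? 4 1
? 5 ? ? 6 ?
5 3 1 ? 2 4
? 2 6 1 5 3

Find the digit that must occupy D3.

E1 = 1 (sole candidate).
B2 = 1 (sole candidate).
E2 = 3 (sole candidate).
C3 = 2 (sole candidate).
C4 = 4 (sole candidate).
D4 = 3 (sole candidate).
F4 = 2 (sole candidate).
D5 = 6 (sole candidate).
A6 = 4 (sole candidate).
A1 = 6 (sole candidate).
B1 = 4 (sole candidate).
A2 = 2 (sole candidate).
C2 = 5 (sole candidate).
A3 = 3 (sole candidate).
D3 = 5: row 3 has {1,2,3,4,6}; col 4 has {1,2,3,4,6}; box has {1,2,3,4,6} → only 5 remains.

5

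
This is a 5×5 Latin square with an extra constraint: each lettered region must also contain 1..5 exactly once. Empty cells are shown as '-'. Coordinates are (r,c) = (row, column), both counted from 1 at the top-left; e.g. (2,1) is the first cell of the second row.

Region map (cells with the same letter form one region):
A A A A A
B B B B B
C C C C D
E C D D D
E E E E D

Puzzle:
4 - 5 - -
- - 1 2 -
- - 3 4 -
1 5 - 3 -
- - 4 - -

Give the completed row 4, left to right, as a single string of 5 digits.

15234

(1,4) = 1: row 1 has {4,5}; col 4 has {2,3,4}; region has {4,5} → only 1 remains.
(3,1) = 2: row 3 has {3,4}; col 1 has {1,4}; region has {3,4,5} → only 2 remains.
(3,2) = 1: row 3 has {2,3,4}; col 2 has {5}; region has {2,3,4,5} → only 1 remains.
(3,5) = 5: row 3 has {1,2,3,4}; col 5 has {}; region has {3} → only 5 remains.
(4,3) = 2: row 4 has {1,3,5}; col 3 has {1,3,4,5}; region has {3,5} → only 2 remains.
(4,5) = 4: row 4 has {1,2,3,5}; col 5 has {5}; region has {2,3,5} → only 4 remains.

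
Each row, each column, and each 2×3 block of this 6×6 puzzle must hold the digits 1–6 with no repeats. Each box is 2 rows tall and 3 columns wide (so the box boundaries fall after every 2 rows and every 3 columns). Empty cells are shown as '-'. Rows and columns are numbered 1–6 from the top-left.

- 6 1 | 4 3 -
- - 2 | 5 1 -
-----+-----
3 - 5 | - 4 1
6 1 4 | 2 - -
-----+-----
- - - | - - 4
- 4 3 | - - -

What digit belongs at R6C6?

5

R1C1 = 5 (sole candidate).
R1C6 = 2 (sole candidate).
R2C1 = 4 (sole candidate).
R2C2 = 3 (sole candidate).
R2C6 = 6 (sole candidate).
R3C2 = 2 (sole candidate).
R3C4 = 6 (sole candidate).
R4C5 = 5 (sole candidate).
R4C6 = 3 (sole candidate).
R5C2 = 5 (sole candidate).
R5C3 = 6 (sole candidate).
R5C5 = 2 (sole candidate).
R6C4 = 1 (sole candidate).
R6C5 = 6 (sole candidate).
R6C6 = 5: row 6 has {1,3,4,6}; col 6 has {1,2,3,4,6}; box has {1,2,4,6} → only 5 remains.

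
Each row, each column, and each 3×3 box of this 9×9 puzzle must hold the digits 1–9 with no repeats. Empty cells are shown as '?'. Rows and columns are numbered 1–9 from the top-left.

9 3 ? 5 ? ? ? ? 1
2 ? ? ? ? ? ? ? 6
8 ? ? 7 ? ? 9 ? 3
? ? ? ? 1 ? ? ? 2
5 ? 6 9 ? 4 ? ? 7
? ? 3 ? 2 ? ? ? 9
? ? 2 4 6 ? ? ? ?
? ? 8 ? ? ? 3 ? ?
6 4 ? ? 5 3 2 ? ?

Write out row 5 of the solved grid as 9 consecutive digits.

526934817

R3C5 = 4 (sole candidate).
R9C9 = 8 (sole candidate).
R1C5 = 8 (sole candidate).
R5C5 = 3: row 5 has {4,5,6,7,9}; col 5 has {1,2,4,5,6,8}; box has {1,2,4,9} → only 3 remains.
R7C9 = 5 (sole candidate).
R8C9 = 4 (sole candidate).
R9C4 = 1 (sole candidate).
R2C4 = 3 (sole candidate).
R2C5 = 9 (sole candidate).
R2C6 = 1 (sole candidate).
R8C4 = 2 (sole candidate).
R8C5 = 7 (sole candidate).
R8C6 = 9 (sole candidate).
R7C6 = 8 (sole candidate).
R8C1 = 1 (sole candidate).
R8C2 = 5 (sole candidate).
R8C8 = 6 (sole candidate).
R2C2 = 7 (sole candidate).
R7C2 = 9 (sole candidate).
R9C3 = 7 (sole candidate).
R9C8 = 9 (sole candidate).
R1C3 = 4 (sole candidate).
R1C7 = 7 (sole candidate).
R1C8 = 2 (sole candidate).
R2C3 = 5 (sole candidate).
R3C3 = 1 (sole candidate).
R3C8 = 5 (sole candidate).
R4C2 = 8 (sole candidate).
R4C3 = 9 (sole candidate).
R4C4 = 6 (sole candidate).
R6C2 = 1 (sole candidate).
R6C4 = 8 (sole candidate).
R6C8 = 4 (sole candidate).
R7C1 = 3 (sole candidate).
R7C7 = 1 (sole candidate).
R7C8 = 7 (sole candidate).
R1C6 = 6 (sole candidate).
R2C8 = 8 (sole candidate).
R3C2 = 6 (sole candidate).
R3C6 = 2 (sole candidate).
R4C7 = 5 (sole candidate).
R4C8 = 3 (sole candidate).
R5C2 = 2: row 5 has {3,4,5,6,7,9}; col 2 has {1,3,4,5,6,7,8,9}; box has {1,3,5,6,8,9} → only 2 remains.
R5C7 = 8: row 5 has {2,3,4,5,6,7,9}; col 7 has {1,2,3,5,7,9}; box has {2,3,4,5,7,9} → only 8 remains.
R5C8 = 1: row 5 has {2,3,4,5,6,7,8,9}; col 8 has {2,3,4,5,6,7,8,9}; box has {2,3,4,5,7,8,9} → only 1 remains.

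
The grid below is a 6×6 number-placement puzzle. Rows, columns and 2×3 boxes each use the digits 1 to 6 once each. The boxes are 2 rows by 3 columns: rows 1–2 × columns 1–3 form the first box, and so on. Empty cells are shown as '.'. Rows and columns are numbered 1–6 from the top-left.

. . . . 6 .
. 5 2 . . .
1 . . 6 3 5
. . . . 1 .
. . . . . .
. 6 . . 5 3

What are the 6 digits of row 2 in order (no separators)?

R2C5 = 4: row 2 has {2,5}; col 5 has {1,3,5,6}; box has {6} → only 4 remains.
R2C6 = 1: row 2 has {2,4,5}; col 6 has {3,5}; box has {4,6} → only 1 remains.
R3C3 = 4: row 3 has {1,3,5,6}; col 3 has {2}; box has {1} → only 4 remains.
R5C5 = 2: row 5 has {}; col 5 has {1,3,4,5,6}; box has {3,5} → only 2 remains.
R6C3 = 1: row 6 has {3,5,6}; col 3 has {2,4}; box has {6} → only 1 remains.
R6C4 = 4: row 6 has {1,3,5,6}; col 4 has {6}; box has {2,3,5} → only 4 remains.
R1C3 = 3: row 1 has {6}; col 3 has {1,2,4}; box has {2,5} → only 3 remains.
R1C6 = 2: row 1 has {3,6}; col 6 has {1,3,5}; box has {1,4,6} → only 2 remains.
R2C1 = 6: row 2 has {1,2,4,5}; col 1 has {1}; box has {2,3,5} → only 6 remains.
R2C4 = 3: row 2 has {1,2,4,5,6}; col 4 has {4,6}; box has {1,2,4,6} → only 3 remains.

652341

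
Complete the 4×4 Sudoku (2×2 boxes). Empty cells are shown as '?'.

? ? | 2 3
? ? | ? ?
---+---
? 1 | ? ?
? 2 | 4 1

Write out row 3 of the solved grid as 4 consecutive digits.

R1C2 = 4 (sole candidate).
R2C2 = 3 (sole candidate).
R2C3 = 1 (sole candidate).
R2C4 = 4 (sole candidate).
R3C3 = 3: row 3 has {1}; col 3 has {1,2,4}; box has {1,4} → only 3 remains.
R3C4 = 2: row 3 has {1,3}; col 4 has {1,3,4}; box has {1,3,4} → only 2 remains.
R4C1 = 3 (sole candidate).
R1C1 = 1 (sole candidate).
R2C1 = 2 (sole candidate).
R3C1 = 4: row 3 has {1,2,3}; col 1 has {1,2,3}; box has {1,2,3} → only 4 remains.

4132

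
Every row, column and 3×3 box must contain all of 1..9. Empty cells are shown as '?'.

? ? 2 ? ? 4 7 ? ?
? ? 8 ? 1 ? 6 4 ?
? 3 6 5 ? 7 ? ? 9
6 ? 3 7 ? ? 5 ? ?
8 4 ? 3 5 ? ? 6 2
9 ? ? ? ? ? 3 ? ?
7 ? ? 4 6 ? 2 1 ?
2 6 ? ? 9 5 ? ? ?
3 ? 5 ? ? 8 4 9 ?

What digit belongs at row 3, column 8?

row 2, column 1 = 5: row 2 has {1,4,6,8}; col 1 has {2,3,6,7,8,9}; box has {2,3,6,8} → only 5 remains.
row 2, column 9 = 3: row 2 has {1,4,5,6,8}; col 9 has {2,9}; box has {4,6,7,9} → only 3 remains.
row 4, column 8 = 8: row 4 has {3,5,6,7}; col 8 has {1,4,6,9}; box has {2,3,5,6} → only 8 remains.
row 6, column 8 = 7: row 6 has {3,9}; col 8 has {1,4,6,8,9}; box has {2,3,5,6,8} → only 7 remains.
row 7, column 3 = 9: row 7 has {1,2,4,6,7}; col 3 has {2,3,5,6,8}; box has {2,3,5,6,7} → only 9 remains.
row 7, column 6 = 3: row 7 has {1,2,4,6,7,9}; col 6 has {4,5,7,8}; box has {4,5,6,8,9} → only 3 remains.
row 8, column 4 = 1: row 8 has {2,5,6,9}; col 4 has {3,4,5,7}; box has {3,4,5,6,8,9} → only 1 remains.
row 8, column 7 = 8: row 8 has {1,2,5,6,9}; col 7 has {2,3,4,5,6,7}; box has {1,2,4,9} → only 8 remains.
row 8, column 8 = 3: row 8 has {1,2,5,6,8,9}; col 8 has {1,4,6,7,8,9}; box has {1,2,4,8,9} → only 3 remains.
row 8, column 9 = 7: row 8 has {1,2,3,5,6,8,9}; col 9 has {2,3,9}; box has {1,2,3,4,8,9} → only 7 remains.
row 9, column 2 = 1: row 9 has {3,4,5,8,9}; col 2 has {3,4,6}; box has {2,3,5,6,7,9} → only 1 remains.
row 9, column 4 = 2: row 9 has {1,3,4,5,8,9}; col 4 has {1,3,4,5,7}; box has {1,3,4,5,6,8,9} → only 2 remains.
row 9, column 5 = 7: row 9 has {1,2,3,4,5,8,9}; col 5 has {1,5,6,9}; box has {1,2,3,4,5,6,8,9} → only 7 remains.
row 9, column 9 = 6: row 9 has {1,2,3,4,5,7,8,9}; col 9 has {2,3,7,9}; box has {1,2,3,4,7,8,9} → only 6 remains.
row 1, column 1 = 1: row 1 has {2,4,7}; col 1 has {2,3,5,6,7,8,9}; box has {2,3,5,6,8} → only 1 remains.
row 1, column 2 = 9: row 1 has {1,2,4,7}; col 2 has {1,3,4,6}; box has {1,2,3,5,6,8} → only 9 remains.
row 1, column 8 = 5: row 1 has {1,2,4,7,9}; col 8 has {1,3,4,6,7,8,9}; box has {3,4,6,7,9} → only 5 remains.
row 1, column 9 = 8: row 1 has {1,2,4,5,7,9}; col 9 has {2,3,6,7,9}; box has {3,4,5,6,7,9} → only 8 remains.
row 2, column 2 = 7: row 2 has {1,3,4,5,6,8}; col 2 has {1,3,4,6,9}; box has {1,2,3,5,6,8,9} → only 7 remains.
row 2, column 4 = 9: row 2 has {1,3,4,5,6,7,8}; col 4 has {1,2,3,4,5,7}; box has {1,4,5,7} → only 9 remains.
row 2, column 6 = 2: row 2 has {1,3,4,5,6,7,8,9}; col 6 has {3,4,5,7,8}; box has {1,4,5,7,9} → only 2 remains.
row 3, column 1 = 4: row 3 has {3,5,6,7,9}; col 1 has {1,2,3,5,6,7,8,9}; box has {1,2,3,5,6,7,8,9} → only 4 remains.
row 3, column 5 = 8: row 3 has {3,4,5,6,7,9}; col 5 has {1,5,6,7,9}; box has {1,2,4,5,7,9} → only 8 remains.
row 3, column 7 = 1: row 3 has {3,4,5,6,7,8,9}; col 7 has {2,3,4,5,6,7,8}; box has {3,4,5,6,7,8,9} → only 1 remains.
row 3, column 8 = 2: row 3 has {1,3,4,5,6,7,8,9}; col 8 has {1,3,4,5,6,7,8,9}; box has {1,3,4,5,6,7,8,9} → only 2 remains.

2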